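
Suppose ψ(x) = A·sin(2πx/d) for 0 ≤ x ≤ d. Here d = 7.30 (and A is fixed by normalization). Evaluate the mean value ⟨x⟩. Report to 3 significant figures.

⟨x⟩ ≈ 3.65

The expectation value is the |ψ|²-weighted average of x: ∫ x|ψ|² dx.
The ratio of the moment integral to the normalization integral gives ⟨x⟩ = d/2.
With d = 7.30, ⟨x⟩ = 3.650.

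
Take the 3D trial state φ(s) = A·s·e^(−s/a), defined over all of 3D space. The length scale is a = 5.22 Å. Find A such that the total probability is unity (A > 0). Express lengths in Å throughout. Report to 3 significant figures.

A ≈ 0.00523 Å^(-5/2)

The normalization condition is ∫|φ|² 4πs² ds = 1 from 0 to ∞.
(Spherical symmetry: dV = 4πs² ds.)
Using ∫₀^∞ sⁿ e^(−αs) ds = n!/αⁿ⁺¹, carrying out the integral gives A² · 3·π·a^5.
So A² = (3·π·a^5)^(−1).
Substituting a = 5.22 gives A² = 0.00002738, so A = 0.005232.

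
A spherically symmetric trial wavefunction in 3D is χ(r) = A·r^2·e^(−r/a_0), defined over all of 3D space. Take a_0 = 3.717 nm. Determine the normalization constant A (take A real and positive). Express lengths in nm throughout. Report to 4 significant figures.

The normalization condition is ∫|χ|² 4πr² dr = 1 from 0 to ∞.
Recall ∫₀^∞ r^m e^(−r/β) dr = m!·β^(m+1), with χ = A·r^2·e^(−r/a_0), the integral evaluates to A²·[45·π·a_0^7/2].
Hence A² = 1/[45·π·a_0^7/2].
With a_0 = 3.717: A² = 0.0000014432 and A = 0.0012013.

A ≈ 0.001201 nm^(-7/2)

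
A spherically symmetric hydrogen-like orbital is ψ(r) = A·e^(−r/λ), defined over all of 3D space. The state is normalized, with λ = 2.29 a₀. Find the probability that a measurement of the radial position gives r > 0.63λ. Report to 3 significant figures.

P = ∫ |ψ|² 4πr² dr over r > 0.63λ.
A² is fixed by ∫₀^∞ 4πr²|ψ|² dr = 1, i.e. A² = (π·λ^3)^(−1).
Let u = r/λ; then A², 4π and the length scale all cancel, so P = ∫_{0.63}^{∞} u^2·e^(-2·u) du ÷ ∫_{0}^{∞} u^2·e^(-2·u) du.
An antiderivative of u^2·e^(-2·u) is -(2·u^2 + 2·u + 1)·e^(-2·u)/4; evaluating from 0.63 to ∞ gives ≈ 0.21656, while the full integral is 1/4.
The region integral divided by the full integral gives P = 0.8662.

P ≈ 0.866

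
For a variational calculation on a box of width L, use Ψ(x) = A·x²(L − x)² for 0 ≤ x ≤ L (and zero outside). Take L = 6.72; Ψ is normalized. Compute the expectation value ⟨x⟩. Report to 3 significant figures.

⟨x⟩ ≈ 3.36

The expectation value is the |Ψ|²-weighted average of x: ∫ x|Ψ|² dx.
Expanding the polynomial and integrating term by term, the ratio of the moment integral to the normalization integral gives ⟨x⟩ = L/2.
With L = 6.72, ⟨x⟩ = 3.360.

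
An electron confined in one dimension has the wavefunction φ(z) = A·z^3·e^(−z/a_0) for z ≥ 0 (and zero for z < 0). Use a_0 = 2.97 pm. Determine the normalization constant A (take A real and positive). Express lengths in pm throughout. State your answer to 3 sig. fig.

Normalization requires ∫|φ|² dz = 1, integrated from 0 to ∞.
With φ = A·z^3·e^(−z/a_0), the integral evaluates to A²·[45·a_0^7/8].
With a_0 = 2.97: A² = 0.00008721 and A = 0.009339.

A ≈ 0.00934 pm^(-7/2)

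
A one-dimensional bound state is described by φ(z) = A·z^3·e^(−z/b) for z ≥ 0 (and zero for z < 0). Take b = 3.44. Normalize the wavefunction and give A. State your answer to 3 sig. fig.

A ≈ 0.00558

Require ∫ |φ|² dz = 1 over the whole domain.
Recall ∫₀^∞ z^m e^(−z/β) dz = m!·β^(m+1), ∫|φ|² dz = A²·(45·b^7/8).
Setting this equal to 1 gives A² = 1/(45·b^7/8).
With b = 3.44: A² = 0.00003119 and A = 0.005584.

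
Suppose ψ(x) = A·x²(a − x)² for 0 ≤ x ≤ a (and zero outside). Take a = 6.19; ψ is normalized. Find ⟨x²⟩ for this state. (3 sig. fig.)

⟨x^2⟩ ≈ 10.4

The expectation value is the |ψ|²-weighted average of x^2: ∫ x^2|ψ|² dx.
Expanding the polynomial and integrating term by term, evaluating both integrals, ⟨x²⟩ = 3·a^2/11.
Putting a = 6.19 gives 10.45.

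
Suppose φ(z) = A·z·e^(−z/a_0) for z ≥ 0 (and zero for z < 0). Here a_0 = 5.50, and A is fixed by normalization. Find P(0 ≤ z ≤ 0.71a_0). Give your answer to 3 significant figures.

|φ|² is the probability density, so P = ∫_{0}^{0.71a_0} |φ|² dz.
The normalization integral ∫|φ|²dz over the whole domain equals a_0^3/4·A², and A² cancels in the ratio.
In terms of u = z/a_0 (A² and the length scale cancel between numerator and denominator), P = [∫_{0}^{0.71} u^2·e^(-2·u) du] / [∫_{0}^{∞} u^2·e^(-2·u) du].
Using ∫ u^2·e^(-2·u) du = -(2·u^2 + 2·u + 1)·e^(-2·u)/4, the numerator is ≈ 0.042839 and the denominator is 1/4.
Evaluating gives P = 0.1714.

P ≈ 0.171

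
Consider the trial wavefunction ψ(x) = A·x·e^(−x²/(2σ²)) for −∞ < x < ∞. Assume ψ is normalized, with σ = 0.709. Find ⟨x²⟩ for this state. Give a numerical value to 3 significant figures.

⟨x^2⟩ ≈ 0.754

⟨x²⟩ = ∫ x^2 |ψ|² dx over the full domain.
Evaluating both integrals, ⟨x²⟩ = 3·σ^2/2.
With σ = 0.709, ⟨x^2⟩ = 0.7540.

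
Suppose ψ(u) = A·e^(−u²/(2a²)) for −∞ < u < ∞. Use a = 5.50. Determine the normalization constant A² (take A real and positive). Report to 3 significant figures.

A^2 ≈ 0.103

Require ∫ |ψ|² du = 1 over the whole domain.
Differentiating ∫e^(−αu²) du = √(π/α) under α to get the higher moments, carrying out the integral gives A² · √(π)·a.
So A² = (√(π)·a)^(−1).
Plugging in a = 5.50 yields A = 0.3203.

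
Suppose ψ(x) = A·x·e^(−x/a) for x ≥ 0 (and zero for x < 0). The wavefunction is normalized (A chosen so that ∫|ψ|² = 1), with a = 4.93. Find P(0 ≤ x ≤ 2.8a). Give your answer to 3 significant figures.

|ψ|² is the probability density, so P = ∫_{0}^{2.8a} |ψ|² dx.
The normalization integral ∫|ψ|²dx over the whole domain equals a^3/4·A², and A² cancels in the ratio.
Let u = x/a; then A² and the length scale cancel, so P = ∫_{0}^{2.8} u^2·e^(-2·u) du ÷ ∫_{0}^{∞} u^2·e^(-2·u) du.
An antiderivative of u^2·e^(-2·u) is -(2·u^2 + 2·u + 1)·e^(-2·u)/4; evaluating from 0 to 2.8 gives 1/4 - 557·e^(-28/5)/100, while the full integral is 1/4.
Evaluating gives P = 0.9176.

P ≈ 0.918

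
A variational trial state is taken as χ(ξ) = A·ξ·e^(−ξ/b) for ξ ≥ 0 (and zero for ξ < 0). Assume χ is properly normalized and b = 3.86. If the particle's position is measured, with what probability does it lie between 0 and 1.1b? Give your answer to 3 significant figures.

P = ∫_{0}^{1.1b} |χ(ξ)|² dξ.
Since A² = 1/(b^3/4), this is the region integral divided by the full normalization integral.
Let u = ξ/b; then A² and the length scale cancel, so P = ∫_{0}^{1.1} u^2·e^(-2·u) du ÷ ∫_{0}^{∞} u^2·e^(-2·u) du.
An antiderivative of u^2·e^(-2·u) is -(2·u^2 + 2·u + 1)·e^(-2·u)/4; evaluating from 0 to 1.1 gives 1/4 - 281·e^(-11/5)/200, while the full integral is 1/4.
Evaluating gives P = 0.3773.

P ≈ 0.377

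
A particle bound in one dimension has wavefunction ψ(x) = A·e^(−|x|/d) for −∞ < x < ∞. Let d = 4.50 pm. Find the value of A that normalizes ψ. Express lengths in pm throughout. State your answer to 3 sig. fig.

A ≈ 0.471 pm^(-1/2)

We need A² ∫|f|² dx = 1, taking the integral from −∞ to ∞.
Carrying out the integral gives A² · d.
Hence A² = 1/[d].
Substituting d = 4.50 gives A² = 0.2222, so A = 0.4714.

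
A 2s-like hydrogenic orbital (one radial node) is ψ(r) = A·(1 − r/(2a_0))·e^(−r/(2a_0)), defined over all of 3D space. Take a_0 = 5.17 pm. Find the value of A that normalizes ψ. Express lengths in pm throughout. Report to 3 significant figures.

The normalization condition is ∫|ψ|² 4πr² dr = 1 from 0 to ∞.
Using ∫₀^∞ rⁿ e^(−αr) dr = n!/αⁿ⁺¹, the integral (without the A² prefactor) comes out to 8·π·a_0^3.
Setting this equal to 1 gives A² = 1/(8·π·a_0^3).
With a_0 = 5.17: A² = 0.0002879 and A = 0.01697.

A ≈ 0.0170 pm^(-3/2)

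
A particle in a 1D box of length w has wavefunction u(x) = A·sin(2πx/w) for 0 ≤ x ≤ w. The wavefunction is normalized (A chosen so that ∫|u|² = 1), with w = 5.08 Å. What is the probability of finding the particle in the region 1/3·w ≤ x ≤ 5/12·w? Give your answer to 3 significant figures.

P ≈ 0.0833

P = ∫_{1/3·w}^{5/12·w} |u(x)|² dx.
With A² fixed by ∫|u|² = 1, i.e. A² = (w/2)^(−1), substitute and integrate.
Substituting t = x/w, A² and the length scale cancel in the ratio: P = ∫_{1/3}^{5/12} sin(2·π·t)^2 dt / ∫_{0}^{1} sin(2·π·t)^2 dt.
Using ∫ sin(2·π·t)^2 dt = t/2 - sin(4·π·t)/(8·π), the numerator is 1/24 and the denominator is 1/2.
This works out to P = 1/12.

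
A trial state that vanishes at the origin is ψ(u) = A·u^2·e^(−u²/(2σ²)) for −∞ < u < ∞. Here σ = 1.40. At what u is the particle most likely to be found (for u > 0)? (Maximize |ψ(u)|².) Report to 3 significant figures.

u ≈ 1.98

The maximum of |ψ(u)|² occurs where its derivative vanishes.
Solving yields u = √(2)·σ.
With σ = 1.40, the value of u > 0 at which the probability density is greatest is 1.980.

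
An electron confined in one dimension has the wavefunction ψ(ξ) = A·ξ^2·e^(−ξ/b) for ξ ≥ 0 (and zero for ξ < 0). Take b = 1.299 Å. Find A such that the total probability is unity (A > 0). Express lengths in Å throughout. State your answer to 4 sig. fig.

Normalization requires ∫|ψ|² dξ = 1, integrated from 0 to ∞.
Carrying out the integral gives A² · 3·b^5/4.
Plugging in b = 1.299 yields A = 0.60041.

A ≈ 0.6004 Å^(-5/2)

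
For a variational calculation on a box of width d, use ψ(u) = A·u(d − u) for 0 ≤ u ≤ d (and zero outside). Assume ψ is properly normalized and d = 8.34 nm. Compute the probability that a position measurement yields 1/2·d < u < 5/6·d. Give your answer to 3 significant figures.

The probability is P = ∫ |ψ|² du over [1/2·d, 5/6·d].
Since A² = 1/(d^5/30), this is the region integral divided by the full normalization integral.
In terms of t = u/d (A² and the length scale cancel between numerator and denominator), P = [∫_{1/2}^{5/6} t^2·(1 - t)^2 dt] / [∫_{0}^{1} t^2·(1 - t)^2 dt].
With ∫ t^2·(1 - t)^2 dt = t^3·(6·t^2 - 15·t + 10)/30 + C, the region integral is ≈ 0.015484 and the full one is 1/30.
Taking the ratio, P = 301/648.

P ≈ 0.465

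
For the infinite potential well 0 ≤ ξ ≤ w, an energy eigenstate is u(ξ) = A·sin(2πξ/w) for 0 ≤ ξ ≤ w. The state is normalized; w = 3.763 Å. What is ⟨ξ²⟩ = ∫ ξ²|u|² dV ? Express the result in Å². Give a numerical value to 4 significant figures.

The expectation value is the |u|²-weighted average of ξ^2: ∫ ξ^2|u|² dξ.
Using sin²θ = (1 − cos 2θ)/2, since the A² factors cancel between numerator and denominator, ⟨ξ²⟩ = -w^2/(8·π^2) + w^2/3.
With w = 3.763, ⟨ξ^2⟩ = 4.5407.

⟨ξ^2⟩ ≈ 4.541 Å^2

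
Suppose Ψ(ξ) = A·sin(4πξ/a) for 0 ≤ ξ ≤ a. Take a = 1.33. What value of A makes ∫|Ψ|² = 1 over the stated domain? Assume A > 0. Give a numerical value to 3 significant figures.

A ≈ 1.23

Require ∫ |Ψ|² dξ = 1 over the whole domain.
With ∫₀^a sin²(nπξ/a) dξ = a/2, the integral (without the A² prefactor) comes out to a/2.
Substituting a = 1.33 gives A² = 1.504, so A = 1.226.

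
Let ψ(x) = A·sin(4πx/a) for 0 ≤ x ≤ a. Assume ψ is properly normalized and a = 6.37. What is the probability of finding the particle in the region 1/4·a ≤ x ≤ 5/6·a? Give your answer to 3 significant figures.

P ≈ 0.549

P = ∫_{1/4·a}^{5/6·a} |ψ(x)|² dx.
With A² fixed by ∫|ψ|² = 1, i.e. A² = (a/2)^(−1), substitute and integrate.
Substituting u = x/a, A² and the length scale cancel in the ratio: P = ∫_{1/4}^{5/6} sin(4·π·u)^2 du / ∫_{0}^{1} sin(4·π·u)^2 du.
Using ∫ sin(4·π·u)^2 du = u/2 - sin(4·π·u)·cos(4·π·u)/(8·π), the numerator is -√(3)/(32·π) + 7/24 and the denominator is 1/2.
Evaluating gives P = -√(3)/(16·π) + 7/12.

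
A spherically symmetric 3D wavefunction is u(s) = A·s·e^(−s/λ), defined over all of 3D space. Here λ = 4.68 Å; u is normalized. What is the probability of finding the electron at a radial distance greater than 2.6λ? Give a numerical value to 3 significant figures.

P ≈ 0.406

With dV = 4πs²ds, the probability is ∫|u|² dV over s > 2.6λ.
A² is fixed by ∫₀^∞ 4πs²|u|² ds = 1, i.e. A² = (3·π·λ^5)^(−1).
Let t = s/λ; then A², 4π and the length scale all cancel, so P = ∫_{2.6}^{∞} t^4·e^(-2·t) dt ÷ ∫_{0}^{∞} t^4·e^(-2·t) dt.
An antiderivative of t^4·e^(-2·t) is -(t^4/2 + t^3 + 3·t^2/2 + 3·t/2 + 3/4)·e^(-2·t); evaluating from 2.6 to ∞ gives ≈ 0.30460, while the full integral is 3/4.
The region integral divided by the full integral gives P = 0.4061.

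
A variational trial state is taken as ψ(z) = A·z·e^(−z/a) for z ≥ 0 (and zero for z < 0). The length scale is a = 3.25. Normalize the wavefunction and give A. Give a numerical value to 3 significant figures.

We need A² ∫|f|² dz = 1, taking the integral from 0 to ∞.
Carrying out the integral gives A² · a^3/4.
Setting this equal to 1 gives A² = 1/(a^3/4).
With a = 3.25: A² = 0.1165 and A = 0.3414.

A ≈ 0.341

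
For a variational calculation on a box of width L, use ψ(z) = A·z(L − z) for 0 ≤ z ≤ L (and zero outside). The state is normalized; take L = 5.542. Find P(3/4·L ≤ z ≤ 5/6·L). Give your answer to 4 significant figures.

P ≈ 0.06802

P = ∫_{3/4·L}^{5/6·L} |ψ(z)|² dz.
The normalization integral ∫|ψ|²dz over the whole domain equals L^5/30·A², and A² cancels in the ratio.
Substituting u = z/L, A² and the length scale cancel in the ratio: P = ∫_{3/4}^{5/6} u^2·(1 - u)^2 du / ∫_{0}^{1} u^2·(1 - u)^2 du.
Using ∫ u^2·(1 - u)^2 du = u^3·(6·u^2 - 15·u + 10)/30, the numerator is ≈ 0.00226739 and the denominator is 1/30.
Evaluating gives P = 0.068022.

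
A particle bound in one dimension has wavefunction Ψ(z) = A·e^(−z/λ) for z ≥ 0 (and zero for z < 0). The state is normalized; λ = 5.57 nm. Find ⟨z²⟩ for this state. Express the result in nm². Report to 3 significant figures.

⟨z^2⟩ ≈ 15.5 nm^2

⟨z²⟩ = ∫ z^2 |Ψ|² dz over the full domain.
Recall ∫₀^∞ z^m e^(−z/β) dz = m!·β^(m+1), since the A² factors cancel between numerator and denominator, ⟨z²⟩ = λ^2/2.
Putting λ = 5.57 gives 15.51.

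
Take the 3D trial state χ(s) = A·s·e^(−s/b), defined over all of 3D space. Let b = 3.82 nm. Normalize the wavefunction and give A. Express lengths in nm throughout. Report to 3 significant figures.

A ≈ 0.0114 nm^(-5/2)

Normalization requires ∫|χ|² 4πs² ds = 1, integrated from 0 to ∞.
Using ∫₀^∞ sⁿ e^(−αs) ds = n!/αⁿ⁺¹, carrying out the integral gives A² · 3·π·b^5.
Setting this equal to 1 gives A² = 1/(3·π·b^5).
With b = 3.82: A² = 0.0001304 and A = 0.01142.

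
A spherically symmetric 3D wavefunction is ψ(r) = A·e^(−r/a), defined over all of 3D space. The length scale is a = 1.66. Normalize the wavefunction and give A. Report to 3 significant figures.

Require ∫ |ψ|² 4πr² dr = 1 over the whole domain.
The angular integral contributes 4π, leaving ∫₀^∞ r²|ψ|² dr.
The integral (without the A² prefactor) comes out to π·a^3.
Setting this equal to 1 gives A² = 1/(π·a^3).
With a = 1.66: A² = 0.06959 and A = 0.2638.

A ≈ 0.264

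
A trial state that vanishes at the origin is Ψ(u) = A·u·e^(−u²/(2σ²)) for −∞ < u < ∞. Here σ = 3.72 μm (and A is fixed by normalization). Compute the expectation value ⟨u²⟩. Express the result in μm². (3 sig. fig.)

⟨u^2⟩ ≈ 20.8 μm^2

⟨u²⟩ = ∫ u^2 |Ψ|² du over the full domain.
Differentiating ∫e^(−αu²) du = √(π/α) under α to get the higher moments, evaluating both integrals, ⟨u²⟩ = 3·σ^2/2.
Putting σ = 3.72 gives 20.76.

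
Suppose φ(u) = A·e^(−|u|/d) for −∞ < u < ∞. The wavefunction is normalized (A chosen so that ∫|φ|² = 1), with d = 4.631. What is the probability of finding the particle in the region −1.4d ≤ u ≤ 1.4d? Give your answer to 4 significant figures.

The probability is P = ∫ |φ|² du over [−1.4d, 1.4d].
The normalization integral ∫|φ|²du over the whole domain equals d·A², and A² cancels in the ratio.
Both integrals are even about u = 0, so only the u ≥ 0 halves are needed (the factors of 2 cancel). Substituting t = u/d, A² and the length scale cancel in the ratio: P = ∫_{0}^{1.4} e^(-2·t) dt / ∫_{0}^{∞} e^(-2·t) dt.
With ∫ e^(-2·t) dt = -e^(-2·t)/2 + C, the region integral is 1/2 - e^(-14/5)/2 and the full one is 1/2.
This works out to P = 0.93919.

P ≈ 0.9392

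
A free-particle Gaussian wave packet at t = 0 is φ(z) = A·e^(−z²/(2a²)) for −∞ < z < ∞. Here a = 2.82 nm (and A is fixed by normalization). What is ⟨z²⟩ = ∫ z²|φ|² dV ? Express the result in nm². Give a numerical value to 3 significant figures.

By definition ⟨z²⟩ = ∫ z^2 |φ(z)|² dz.
With ∫_{−∞}^{∞} z^(2m) e^(−αz²) dz = (2m−1)!!·√π / (2^m α^(m+1/2)), since the A² factors cancel between numerator and denominator, ⟨z²⟩ = a^2/2.
With a = 2.82, ⟨z^2⟩ = 3.976.

⟨z^2⟩ ≈ 3.98 nm^2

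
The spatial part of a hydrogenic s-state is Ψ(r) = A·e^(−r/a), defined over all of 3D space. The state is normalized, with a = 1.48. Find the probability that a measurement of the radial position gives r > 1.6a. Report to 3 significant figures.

P ≈ 0.380

With dV = 4πr²dr, the probability is ∫|Ψ|² dV over r > 1.6a.
Normalization gives A² = 1/(π·a^3).
In terms of u = r/a (A², 4π and the length scale all cancel between numerator and denominator), P = [∫_{1.6}^{∞} u^2·e^(-2·u) du] / [∫_{0}^{∞} u^2·e^(-2·u) du].
An antiderivative of u^2·e^(-2·u) is -(2·u^2 + 2·u + 1)·e^(-2·u)/4; evaluating from 1.6 to ∞ gives 233·e^(-16/5)/100, while the full integral is 1/4.
This evaluates to P = 0.3799.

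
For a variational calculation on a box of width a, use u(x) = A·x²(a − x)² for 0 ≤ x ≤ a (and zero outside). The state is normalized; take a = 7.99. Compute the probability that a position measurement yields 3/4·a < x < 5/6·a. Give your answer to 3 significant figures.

|u|² is the probability density, so P = ∫_{3/4·a}^{5/6·a} |u|² dx.
With A² fixed by ∫|u|² = 1, i.e. A² = (a^9/630)^(−1), substitute and integrate.
Let t = x/a; then A² and the length scale cancel, so P = ∫_{3/4}^{5/6} t^4·(1 - t)^4 dt ÷ ∫_{0}^{1} t^4·(1 - t)^4 dt.
An antiderivative of t^4·(1 - t)^4 is t^5·(70·t^4 - 315·t^3 + 540·t^2 - 420·t + 126)/630; evaluating from 3/4 to 5/6 gives ≈ 0.000063456, while the full integral is 1/630.
The result is P = 0.03998.

P ≈ 0.0400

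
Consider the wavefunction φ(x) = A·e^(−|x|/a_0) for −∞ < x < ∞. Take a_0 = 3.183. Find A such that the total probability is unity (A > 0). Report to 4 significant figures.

A ≈ 0.5605

Normalization requires ∫|φ|² dx = 1, integrated from −∞ to ∞.
∫|φ|² dx = A²·(a_0).
So A² = (a_0)^(−1).
With a_0 = 3.183: A² = 0.31417 and A = 0.56051.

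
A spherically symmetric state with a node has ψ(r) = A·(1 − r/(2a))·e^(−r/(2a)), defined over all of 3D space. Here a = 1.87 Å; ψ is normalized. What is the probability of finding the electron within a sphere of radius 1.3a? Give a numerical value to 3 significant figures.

P ≈ 0.0456

P = ∫ |ψ|² 4πr² dr over r ≤ 1.3a.
The full normalization integral is A²·[8·π·a^3] = 1, fixing A².
In terms of u = r/a (A², 4π and the length scale all cancel between numerator and denominator), P = [∫_{0}^{1.3} u^2·(1 - u/2)^2·e^(-u) du] / [∫_{0}^{∞} u^2·(1 - u/2)^2·e^(-u) du].
An antiderivative of u^2·(1 - u/2)^2·e^(-u) is -(u^4/4 + u^2 + 2·u + 2)·e^(-u); evaluating from 0 to 1.3 gives ≈ 0.091181, while the full integral is 2.
Taking the ratio yields P = 0.04559.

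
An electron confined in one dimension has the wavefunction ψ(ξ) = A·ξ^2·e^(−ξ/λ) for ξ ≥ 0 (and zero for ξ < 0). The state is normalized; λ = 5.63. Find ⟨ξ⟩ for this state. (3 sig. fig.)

⟨ξ⟩ ≈ 14.1

The expectation value is the |ψ|²-weighted average of ξ: ∫ ξ|ψ|² dξ.
Evaluating both integrals, ⟨ξ⟩ = 5·λ/2.
Putting λ = 5.63 gives 14.08.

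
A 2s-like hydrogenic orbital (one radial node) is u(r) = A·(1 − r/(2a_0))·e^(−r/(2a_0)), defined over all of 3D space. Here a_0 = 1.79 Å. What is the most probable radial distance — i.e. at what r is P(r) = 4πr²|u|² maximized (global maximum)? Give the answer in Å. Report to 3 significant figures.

Differentiate P(r) = 4πr²|u|² with respect to r and set to zero.
This gives r = a_0·(√(5) + 3).
With a_0 = 1.79, the most probable radial distance is 9.373 Å.

r ≈ 9.37 Å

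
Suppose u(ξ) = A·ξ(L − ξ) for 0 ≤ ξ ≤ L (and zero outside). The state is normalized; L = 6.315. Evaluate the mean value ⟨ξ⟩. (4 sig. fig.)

The expectation value is the |u|²-weighted average of ξ: ∫ ξ|u|² dξ.
Expanding the polynomial and integrating term by term, evaluating both integrals, ⟨ξ⟩ = L/2.
With L = 6.315, ⟨ξ⟩ = 3.1575.

⟨ξ⟩ ≈ 3.158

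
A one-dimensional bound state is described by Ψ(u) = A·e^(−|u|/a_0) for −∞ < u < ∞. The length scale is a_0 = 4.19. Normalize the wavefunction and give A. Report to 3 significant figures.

A ≈ 0.489

We need A² ∫|f|² du = 1, taking the integral from −∞ to ∞.
Using ∫₀^∞ uⁿ e^(−αu) du = n!/αⁿ⁺¹, carrying out the integral gives A² · a_0.
With a_0 = 4.19: A² = 0.2387 and A = 0.4885.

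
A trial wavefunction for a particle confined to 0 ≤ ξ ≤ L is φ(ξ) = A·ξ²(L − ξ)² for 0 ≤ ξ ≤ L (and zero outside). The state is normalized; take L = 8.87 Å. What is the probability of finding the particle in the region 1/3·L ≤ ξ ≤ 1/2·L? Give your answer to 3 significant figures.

The probability is P = ∫ |φ|² dξ over [1/3·L, 1/2·L].
With A² fixed by ∫|φ|² = 1, i.e. A² = (L^9/630)^(−1), substitute and integrate.
In terms of u = ξ/L (A² and the length scale cancel between numerator and denominator), P = [∫_{1/3}^{1/2} u^4·(1 - u)^4 du] / [∫_{0}^{1} u^4·(1 - u)^4 du].
With ∫ u^4·(1 - u)^4 du = u^5·(70·u^4 - 315·u^3 + 540·u^2 - 420·u + 126)/630 + C, the region integral is ≈ 0.00056374 and the full one is 1/630.
Evaluating gives P = 0.3552.

P ≈ 0.355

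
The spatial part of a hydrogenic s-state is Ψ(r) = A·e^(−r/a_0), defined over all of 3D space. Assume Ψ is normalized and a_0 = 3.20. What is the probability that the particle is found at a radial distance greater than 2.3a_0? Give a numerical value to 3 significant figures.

P ≈ 0.163

With dV = 4πr²dr, the probability is ∫|Ψ|² dV over r > 2.3a_0.
The full normalization integral is A²·[π·a_0^3] = 1, fixing A².
In terms of u = r/a_0 (A², 4π and the length scale all cancel between numerator and denominator), P = [∫_{2.3}^{∞} u^2·e^(-2·u) du] / [∫_{0}^{∞} u^2·e^(-2·u) du].
Using ∫ u^2·e^(-2·u) du = -(2·u^2 + 2·u + 1)·e^(-2·u)/4, the numerator is 809·e^(-23/5)/200 and the denominator is 1/4.
The region integral divided by the full integral gives P = 0.1626.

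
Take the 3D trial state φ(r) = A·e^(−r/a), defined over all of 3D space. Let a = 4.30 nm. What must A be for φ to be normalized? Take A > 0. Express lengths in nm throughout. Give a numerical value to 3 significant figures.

A ≈ 0.0633 nm^(-3/2)

Require ∫ |φ|² 4πr² dr = 1 over the whole domain.
(Spherical symmetry: dV = 4πr² dr.)
Using ∫₀^∞ rⁿ e^(−αr) dr = n!/αⁿ⁺¹, ∫|φ|² 4πr² dr = A²·(π·a^3).
Setting this equal to 1 gives A² = 1/(π·a^3).
Plugging in a = 4.30 yields A = 0.06327.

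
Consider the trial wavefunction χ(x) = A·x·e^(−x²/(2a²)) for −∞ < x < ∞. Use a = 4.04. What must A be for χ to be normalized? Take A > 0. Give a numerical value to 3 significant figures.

Normalization requires ∫|χ|² dx = 1, integrated from −∞ to ∞.
Using the Gaussian integral ∫_{−∞}^{∞} e^(−αx²) dx = √(π/α), the integral (without the A² prefactor) comes out to √(π)·a^3/2.
With a = 4.04: A² = 0.01711 and A = 0.1308.

A ≈ 0.131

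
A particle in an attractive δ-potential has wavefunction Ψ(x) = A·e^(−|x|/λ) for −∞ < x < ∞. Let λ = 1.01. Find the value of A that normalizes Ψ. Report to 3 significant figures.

We need A² ∫|f|² dx = 1, taking the integral from −∞ to ∞.
∫|Ψ|² dx = A²·(λ).
Hence A² = 1/[λ].
Substituting λ = 1.01 gives A² = 0.9901, so A = 0.9950.

A ≈ 0.995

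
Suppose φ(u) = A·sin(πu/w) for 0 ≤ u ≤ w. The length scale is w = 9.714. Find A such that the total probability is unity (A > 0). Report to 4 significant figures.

The normalization condition is ∫|φ|² du = 1 from 0 to w.
With ∫₀^w sin²(nπu/w) du = w/2, carrying out the integral gives A² · w/2.
Setting this equal to 1 gives A² = 1/(w/2).
Substituting w = 9.714 gives A² = 0.20589, so A = 0.45375.

A ≈ 0.4537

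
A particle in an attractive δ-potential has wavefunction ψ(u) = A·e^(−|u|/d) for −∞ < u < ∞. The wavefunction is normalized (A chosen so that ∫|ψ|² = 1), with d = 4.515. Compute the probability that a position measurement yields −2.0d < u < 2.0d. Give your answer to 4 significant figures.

P ≈ 0.9817

P = ∫_{−2.0d}^{2.0d} |ψ(u)|² du.
Since A² = 1/(d), this is the region integral divided by the full normalization integral.
Both integrals are even about u = 0, so only the u ≥ 0 halves are needed (the factors of 2 cancel). In terms of t = u/d (A² and the length scale cancel between numerator and denominator), P = [∫_{0}^{2.0} e^(-2·t) dt] / [∫_{0}^{∞} e^(-2·t) dt].
An antiderivative of e^(-2·t) is -e^(-2·t)/2; evaluating from 0 to 2.0 gives 1/2 - e^(-4)/2, while the full integral is 1/2.
The result is P = 0.98168.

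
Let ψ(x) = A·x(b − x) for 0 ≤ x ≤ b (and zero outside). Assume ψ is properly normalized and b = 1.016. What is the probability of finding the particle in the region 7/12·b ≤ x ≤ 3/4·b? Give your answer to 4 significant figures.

P = ∫_{7/12·b}^{3/4·b} |ψ(x)|² dx.
Since A² = 1/(b^5/30), this is the region integral divided by the full normalization integral.
Substituting u = x/b, A² and the length scale cancel in the ratio: P = ∫_{7/12}^{3/4} u^2·(1 - u)^2 du / ∫_{0}^{1} u^2·(1 - u)^2 du.
With ∫ u^2·(1 - u)^2 du = u^3·(6·u^2 - 15·u + 10)/30 + C, the region integral is ≈ 0.00810346 and the full one is 1/30.
Taking the ratio, P = 0.24310.

P ≈ 0.2431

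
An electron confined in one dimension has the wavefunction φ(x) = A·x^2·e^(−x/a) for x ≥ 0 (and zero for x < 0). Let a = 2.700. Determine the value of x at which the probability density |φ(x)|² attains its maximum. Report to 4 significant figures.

x ≈ 5.400

The maximum of |φ(x)|² occurs where its derivative vanishes.
Solving yields x = 2·a.
With a = 2.700, the most probable position is 5.4000.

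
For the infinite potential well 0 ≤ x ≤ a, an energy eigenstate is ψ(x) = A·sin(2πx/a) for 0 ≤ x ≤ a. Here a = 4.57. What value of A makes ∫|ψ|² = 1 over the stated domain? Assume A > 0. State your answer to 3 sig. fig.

A ≈ 0.662

Normalization requires ∫|ψ|² dx = 1, integrated from 0 to a.
The integral (without the A² prefactor) comes out to a/2.
Setting this equal to 1 gives A² = 1/(a/2).
Substituting a = 4.57 gives A² = 0.4376, so A = 0.6615.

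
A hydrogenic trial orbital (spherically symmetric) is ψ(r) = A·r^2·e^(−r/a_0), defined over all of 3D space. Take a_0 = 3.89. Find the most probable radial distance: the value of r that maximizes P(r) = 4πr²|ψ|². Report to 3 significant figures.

The maximum of P(r) = 4πr²|ψ|² occurs where its derivative vanishes.
Solving yields r = 3·a_0.
With a_0 = 3.89, the most probable radial distance is 11.67.

r ≈ 11.7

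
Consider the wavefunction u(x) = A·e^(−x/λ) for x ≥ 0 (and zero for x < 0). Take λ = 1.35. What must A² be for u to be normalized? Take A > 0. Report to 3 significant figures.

A^2 ≈ 1.48

Require ∫ |u|² dx = 1 over the whole domain.
With ∫₀^∞ x^0 e^(−αx) dx = 0!/α^1, carrying out the integral gives A² · λ/2.
Hence A² = 1/[λ/2].
Substituting λ = 1.35 gives A² = 1.481, so A = 1.217.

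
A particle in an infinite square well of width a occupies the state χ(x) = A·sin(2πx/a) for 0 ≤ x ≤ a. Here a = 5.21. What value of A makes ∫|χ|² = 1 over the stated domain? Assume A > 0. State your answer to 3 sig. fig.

A ≈ 0.620

The normalization condition is ∫|χ|² dx = 1 from 0 to a.
∫|χ|² dx = A²·(a/2).
Substituting a = 5.21 gives A² = 0.3839, so A = 0.6196.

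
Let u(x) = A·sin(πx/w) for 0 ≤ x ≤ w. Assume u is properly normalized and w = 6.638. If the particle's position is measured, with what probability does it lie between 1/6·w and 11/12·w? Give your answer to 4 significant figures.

The probability is P = ∫ |u|² dx over [1/6·w, 11/12·w].
Since A² = 1/(w/2), this is the region integral divided by the full normalization integral.
In terms of t = x/w (A² and the length scale cancel between numerator and denominator), P = [∫_{1/6}^{11/12} sin(π·t)^2 dt] / [∫_{0}^{1} sin(π·t)^2 dt].
Using ∫ sin(π·t)^2 dt = t/2 - sin(2·π·t)/(4·π), the numerator is 1/(8·π) + √(3)/(8·π) + 3/8 and the denominator is 1/2.
Taking the ratio, P = (1 + √(3) + 3·π)/(4·π).

P ≈ 0.9674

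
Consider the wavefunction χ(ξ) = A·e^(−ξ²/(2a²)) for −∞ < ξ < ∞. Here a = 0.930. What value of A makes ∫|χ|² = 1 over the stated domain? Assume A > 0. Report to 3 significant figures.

We need A² ∫|f|² dξ = 1, taking the integral from −∞ to ∞.
With ∫_{−∞}^{∞} ξ^(2m) e^(−αξ²) dξ = (2m−1)!!·√π / (2^m α^(m+1/2)), with χ = A·e^(−ξ²/(2a²)), the integral evaluates to A²·[√(π)·a].
Plugging in a = 0.930 yields A = 0.7789.

A ≈ 0.779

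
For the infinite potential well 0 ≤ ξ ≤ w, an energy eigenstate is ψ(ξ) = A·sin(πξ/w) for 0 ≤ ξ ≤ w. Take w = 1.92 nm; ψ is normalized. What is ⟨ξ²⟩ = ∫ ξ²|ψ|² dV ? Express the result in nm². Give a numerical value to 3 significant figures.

⟨ξ^2⟩ ≈ 1.04 nm^2

By definition ⟨ξ²⟩ = ∫ ξ^2 |ψ(ξ)|² dξ.
With ∫₀^w sin²(nπξ/w) dξ = w/2, since the A² factors cancel between numerator and denominator, ⟨ξ²⟩ = -w^2/(2·π^2) + w^2/3.
Putting w = 1.92 gives 1.042.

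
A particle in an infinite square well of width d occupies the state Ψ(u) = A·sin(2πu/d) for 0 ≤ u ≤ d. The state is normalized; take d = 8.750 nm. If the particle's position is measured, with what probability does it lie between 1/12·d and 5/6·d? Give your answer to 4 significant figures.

The probability is P = ∫ |Ψ|² du over [1/12·d, 5/6·d].
The normalization integral ∫|Ψ|²du over the whole domain equals d/2·A², and A² cancels in the ratio.
In terms of t = u/d (A² and the length scale cancel between numerator and denominator), P = [∫_{1/12}^{5/6} sin(2·π·t)^2 dt] / [∫_{0}^{1} sin(2·π·t)^2 dt].
Using ∫ sin(2·π·t)^2 dt = t/2 - sin(4·π·t)/(8·π), the numerator is √(3)/(8·π) + 3/8 and the denominator is 1/2.
Evaluating gives P = (√(3) + 3·π)/(4·π).

P ≈ 0.8878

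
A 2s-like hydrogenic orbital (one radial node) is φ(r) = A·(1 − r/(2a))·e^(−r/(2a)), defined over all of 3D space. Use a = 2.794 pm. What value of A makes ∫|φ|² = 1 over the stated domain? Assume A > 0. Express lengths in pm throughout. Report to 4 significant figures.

A ≈ 0.04271 pm^(-3/2)

Normalization requires ∫|φ|² 4πr² dr = 1, integrated from 0 to ∞.
The angular integral contributes 4π, leaving ∫₀^∞ r²|φ|² dr.
Recall ∫₀^∞ r^m e^(−r/β) dr = m!·β^(m+1), with φ = A·(1 − r/(2a))·e^(−r/(2a)), the integral evaluates to A²·[8·π·a^3].
So A² = (8·π·a^3)^(−1).
With a = 2.794: A² = 0.0018242 and A = 0.042711.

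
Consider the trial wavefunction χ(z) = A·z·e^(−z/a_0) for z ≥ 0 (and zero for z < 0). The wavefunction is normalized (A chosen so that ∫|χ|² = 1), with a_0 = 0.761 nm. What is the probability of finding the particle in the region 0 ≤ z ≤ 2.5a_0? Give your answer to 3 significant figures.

P ≈ 0.875

P = ∫_{0}^{2.5a_0} |χ(z)|² dz.
The normalization integral ∫|χ|²dz over the whole domain equals a_0^3/4·A², and A² cancels in the ratio.
In terms of u = z/a_0 (A² and the length scale cancel between numerator and denominator), P = [∫_{0}^{2.5} u^2·e^(-2·u) du] / [∫_{0}^{∞} u^2·e^(-2·u) du].
Using ∫ u^2·e^(-2·u) du = -(2·u^2 + 2·u + 1)·e^(-2·u)/4, the numerator is 1/4 - 37·e^(-5)/8 and the denominator is 1/4.
The result is P = 0.8753.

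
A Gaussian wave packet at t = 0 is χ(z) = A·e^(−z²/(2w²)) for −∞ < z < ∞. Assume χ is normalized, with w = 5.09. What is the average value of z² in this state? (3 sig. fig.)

⟨z^2⟩ ≈ 13.0

The expectation value is the |χ|²-weighted average of z^2: ∫ z^2|χ|² dz.
Using the Gaussian integral ∫_{−∞}^{∞} e^(−αz²) dz = √(π/α), evaluating both integrals, ⟨z²⟩ = w^2/2.
With w = 5.09, ⟨z^2⟩ = 12.95.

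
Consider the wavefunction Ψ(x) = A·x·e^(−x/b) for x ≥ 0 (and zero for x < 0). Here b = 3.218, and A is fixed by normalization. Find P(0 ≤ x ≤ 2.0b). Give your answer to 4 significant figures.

P = ∫_{0}^{2.0b} |Ψ(x)|² dx.
The normalization integral ∫|Ψ|²dx over the whole domain equals b^3/4·A², and A² cancels in the ratio.
Let u = x/b; then A² and the length scale cancel, so P = ∫_{0}^{2.0} u^2·e^(-2·u) du ÷ ∫_{0}^{∞} u^2·e^(-2·u) du.
Using ∫ u^2·e^(-2·u) du = -(2·u^2 + 2·u + 1)·e^(-2·u)/4, the numerator is 1/4 - 13·e^(-4)/4 and the denominator is 1/4.
This works out to P = 0.76190.

P ≈ 0.7619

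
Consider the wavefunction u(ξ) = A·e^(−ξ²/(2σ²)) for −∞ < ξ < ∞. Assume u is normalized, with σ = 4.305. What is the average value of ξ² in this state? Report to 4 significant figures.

⟨ξ^2⟩ ≈ 9.267

⟨ξ²⟩ = ∫ ξ^2 |u|² dξ over the full domain.
Differentiating ∫e^(−αξ²) dξ = √(π/α) under α to get the higher moments, evaluating both integrals, ⟨ξ²⟩ = σ^2/2.
Putting σ = 4.305 gives 9.2665.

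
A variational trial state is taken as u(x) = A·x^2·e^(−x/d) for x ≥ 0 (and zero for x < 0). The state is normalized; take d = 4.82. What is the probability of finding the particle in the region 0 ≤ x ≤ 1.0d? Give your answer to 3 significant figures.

P ≈ 0.0527

P = ∫_{0}^{1.0d} |u(x)|² dx.
With A² fixed by ∫|u|² = 1, i.e. A² = (3·d^5/4)^(−1), substitute and integrate.
In terms of t = x/d (A² and the length scale cancel between numerator and denominator), P = [∫_{0}^{1.0} t^4·e^(-2·t) dt] / [∫_{0}^{∞} t^4·e^(-2·t) dt].
Using ∫ t^4·e^(-2·t) dt = -(t^4/2 + t^3 + 3·t^2/2 + 3·t/2 + 3/4)·e^(-2·t), the numerator is 3/4 - 21·e^(-2)/4 and the denominator is 3/4.
This works out to P = 0.05265.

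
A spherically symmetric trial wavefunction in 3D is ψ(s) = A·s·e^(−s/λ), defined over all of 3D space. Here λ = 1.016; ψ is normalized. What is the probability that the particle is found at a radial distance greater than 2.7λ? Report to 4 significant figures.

P = ∫ |ψ|² 4πs² ds over s > 2.7λ.
The full normalization integral is A²·[3·π·λ^5] = 1, fixing A².
Let u = s/λ; then A², 4π and the length scale all cancel, so P = ∫_{2.7}^{∞} u^4·e^(-2·u) du ÷ ∫_{0}^{∞} u^4·e^(-2·u) du.
With ∫ u^4·e^(-2·u) du = -(u^4/2 + u^3 + 3·u^2/2 + 3·u/2 + 3/4)·e^(-2·u) + C, the region integral is ≈ 0.279983 and the full one is 3/4.
Taking the ratio yields P = 0.37331.

P ≈ 0.3733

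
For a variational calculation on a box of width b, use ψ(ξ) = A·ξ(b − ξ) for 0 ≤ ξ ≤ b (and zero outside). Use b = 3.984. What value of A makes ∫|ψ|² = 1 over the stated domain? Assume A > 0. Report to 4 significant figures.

A ≈ 0.1729

We need A² ∫|f|² dξ = 1, taking the integral from 0 to b.
Expanding the polynomial and integrating term by term, carrying out the integral gives A² · b^5/30.
With b = 3.984: A² = 0.029890 and A = 0.17289.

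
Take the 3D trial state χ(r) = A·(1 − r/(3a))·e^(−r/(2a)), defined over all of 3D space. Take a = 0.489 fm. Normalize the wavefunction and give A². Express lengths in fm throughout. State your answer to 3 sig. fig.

A^2 ≈ 1.02 fm^(-3)

Require ∫ |χ|² 4πr² dr = 1 over the whole domain.
In 3D with spherical symmetry the volume element is 4πr² dr.
∫|χ|² 4πr² dr = A²·(8·π·a^3/3).
Hence A² = 1/[8·π·a^3/3].
Substituting a = 0.489 gives A² = 1.021, so A = 1.010.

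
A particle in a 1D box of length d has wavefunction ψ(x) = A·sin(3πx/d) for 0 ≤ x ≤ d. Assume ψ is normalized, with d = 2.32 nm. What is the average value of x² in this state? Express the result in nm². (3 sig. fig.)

⟨x^2⟩ ≈ 1.76 nm^2

By definition ⟨x²⟩ = ∫ x^2 |ψ(x)|² dx.
The ratio of the moment integral to the normalization integral gives ⟨x²⟩ = -d^2/(18·π^2) + d^2/3.
Putting d = 2.32 gives 1.764.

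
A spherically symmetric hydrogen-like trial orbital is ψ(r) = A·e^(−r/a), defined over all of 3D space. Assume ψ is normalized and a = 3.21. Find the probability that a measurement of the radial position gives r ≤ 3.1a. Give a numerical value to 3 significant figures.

P = ∫ |ψ|² 4πr² dr over r ≤ 3.1a.
A² is fixed by ∫₀^∞ 4πr²|ψ|² dr = 1, i.e. A² = (π·a^3)^(−1).
In terms of u = r/a (A², 4π and the length scale all cancel between numerator and denominator), P = [∫_{0}^{3.1} u^2·e^(-2·u) du] / [∫_{0}^{∞} u^2·e^(-2·u) du].
An antiderivative of u^2·e^(-2·u) is -(2·u^2 + 2·u + 1)·e^(-2·u)/4; evaluating from 0 to 3.1 gives 1/4 - 1321·e^(-31/5)/200, while the full integral is 1/4.
This evaluates to P = 0.9464.

P ≈ 0.946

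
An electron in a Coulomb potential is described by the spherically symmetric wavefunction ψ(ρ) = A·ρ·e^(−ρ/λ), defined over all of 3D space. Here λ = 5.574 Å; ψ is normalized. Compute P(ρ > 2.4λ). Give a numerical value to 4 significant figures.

P ≈ 0.4763

With dV = 4πρ²dρ, the probability is ∫|ψ|² dV over ρ > 2.4λ.
A² is fixed by ∫₀^∞ 4πρ²|ψ|² dρ = 1, i.e. A² = (3·π·λ^5)^(−1).
Let u = ρ/λ; then A², 4π and the length scale all cancel, so P = ∫_{2.4}^{∞} u^4·e^(-2·u) du ÷ ∫_{0}^{∞} u^4·e^(-2·u) du.
Using ∫ u^4·e^(-2·u) du = -(u^4/2 + u^3 + 3·u^2/2 + 3·u/2 + 3/4)·e^(-2·u), the numerator is ≈ 0.357194 and the denominator is 3/4.
Taking the ratio yields P = 0.47626.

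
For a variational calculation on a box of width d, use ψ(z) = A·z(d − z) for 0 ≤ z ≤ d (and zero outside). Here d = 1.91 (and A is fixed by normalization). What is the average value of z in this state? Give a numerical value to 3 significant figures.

⟨z⟩ ≈ 0.955

The expectation value is the |ψ|²-weighted average of z: ∫ z|ψ|² dz.
Expanding the polynomial and integrating term by term, the ratio of the moment integral to the normalization integral gives ⟨z⟩ = d/2.
With d = 1.91, ⟨z⟩ = 0.9550.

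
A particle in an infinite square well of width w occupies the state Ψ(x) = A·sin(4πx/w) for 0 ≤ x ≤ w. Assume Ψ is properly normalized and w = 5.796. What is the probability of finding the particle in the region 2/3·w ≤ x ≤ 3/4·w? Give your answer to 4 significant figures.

P = ∫_{2/3·w}^{3/4·w} |Ψ(x)|² dx.
Since A² = 1/(w/2), this is the region integral divided by the full normalization integral.
Substituting u = x/w, A² and the length scale cancel in the ratio: P = ∫_{2/3}^{3/4} sin(4·π·u)^2 du / ∫_{0}^{1} sin(4·π·u)^2 du.
With ∫ sin(4·π·u)^2 du = u/2 - sin(4·π·u)·cos(4·π·u)/(8·π) + C, the region integral is -√(3)/(32·π) + 1/24 and the full one is 1/2.
This works out to P = (-√(3)/16 + π/12)/π.

P ≈ 0.04888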